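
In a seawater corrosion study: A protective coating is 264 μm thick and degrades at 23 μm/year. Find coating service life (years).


Service life = thickness / degradation rate
Life = 264 / 23 = 11.5 years

11.5 years


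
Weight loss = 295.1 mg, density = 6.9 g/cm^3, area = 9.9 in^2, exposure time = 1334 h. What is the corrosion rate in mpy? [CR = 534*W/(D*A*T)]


Apply the mpy weight-loss relation: CR = 534 * W / (D * A * T)
Numerator: 534 * 295.1 = 157583.4
Denominator: 6.9 * 9.9 * 1334 = 91125.54
CR = 157583.4 / 91125.54 = 1.7293 mpy

1.7293 mpy


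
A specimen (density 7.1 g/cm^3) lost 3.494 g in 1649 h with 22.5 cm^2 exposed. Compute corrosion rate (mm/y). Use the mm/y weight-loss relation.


Apply the mm/y weight-loss relation: CR = 87600 * W / (D * A * T)
Numerator: 87600 * 3.494 = 306074.4
Denominator: 7.1 * 22.5 * 1649 = 263427.75
CR = 306074.4 / 263427.75 = 1.16189 mm/y

1.16189 mm/y


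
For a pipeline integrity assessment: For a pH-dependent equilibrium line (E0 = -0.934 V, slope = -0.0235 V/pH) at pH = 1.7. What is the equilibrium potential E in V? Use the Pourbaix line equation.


Apply the Pourbaix line equation: E = E0 + slope*pH
E = -0.934 + (-0.0235)*1.7 = -0.934 + (-0.03995) = -0.97395 V
Rounded to 4 decimal places: E = -0.9740 V

-0.9740 V


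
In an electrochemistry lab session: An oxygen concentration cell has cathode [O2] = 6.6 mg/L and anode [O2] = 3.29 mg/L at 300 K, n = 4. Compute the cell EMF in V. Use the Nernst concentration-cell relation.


Apply the Nernst concentration-cell relation: E = (RT/nF)*ln(C_cathode/C_anode)
RT/nF = 8.314*300/(4*96485) = 0.00646266 V
ln(6.6/3.29) = 0.69618
E = 0.00646266 * 0.69618 = 0.0045 V

0.0045 V


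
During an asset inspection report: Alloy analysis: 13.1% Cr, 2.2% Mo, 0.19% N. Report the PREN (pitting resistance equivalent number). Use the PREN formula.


Apply the PREN formula: PREN = Cr + 3.3*Mo + 16*N
PREN = 13.1 + 3.3*2.2 + 16*0.19
PREN = 13.1 + 7.26 + 3.04 = 23.4

23.4


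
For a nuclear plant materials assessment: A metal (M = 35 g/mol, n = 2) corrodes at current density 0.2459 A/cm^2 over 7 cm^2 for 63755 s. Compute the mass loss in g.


Apply Faraday's law: m = i*A*t*M / (n*F)
Total charge passed Q = i*A*t = 0.2459*7*63755 = 109741.4815 C
m = Q*M/(n*F) = 109741.4815*35/(2*96485) = 19.904 g

19.904 g


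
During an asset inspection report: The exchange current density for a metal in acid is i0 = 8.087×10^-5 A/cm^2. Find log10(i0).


i0 = 8.087×10^-5 A/cm^2
log10(i0) = -4.092

-4.092


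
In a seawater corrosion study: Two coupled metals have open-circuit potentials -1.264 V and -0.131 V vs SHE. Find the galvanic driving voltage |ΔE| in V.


Driving voltage is the absolute potential difference.
|ΔE| = |-1.264 − (-0.131)| = 1.133 V

1.133 V


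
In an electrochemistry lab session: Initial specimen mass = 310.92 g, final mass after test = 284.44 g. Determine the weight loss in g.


Weight loss = initial − final
WL = 310.92 − 284.44 = 26.48 g

26.48 g


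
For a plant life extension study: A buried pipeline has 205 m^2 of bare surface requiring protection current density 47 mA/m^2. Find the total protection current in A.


I = area * current density, then convert mA → A (÷1000)
I = 205 * 47 / 1000 = 9.64 A

9.64 A


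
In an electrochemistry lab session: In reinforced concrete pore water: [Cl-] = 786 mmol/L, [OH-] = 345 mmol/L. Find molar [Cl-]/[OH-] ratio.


Threshold parameter = [Cl-] / [OH-] (molar basis; both in mmol/L, so units cancel)
Ratio = 786 / 345 = 2.28

2.28


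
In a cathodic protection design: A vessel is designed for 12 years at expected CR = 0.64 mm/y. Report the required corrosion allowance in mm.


Corrosion allowance = CR × design life
CA = 0.64 * 12 = 7.68 mm

7.68 mm


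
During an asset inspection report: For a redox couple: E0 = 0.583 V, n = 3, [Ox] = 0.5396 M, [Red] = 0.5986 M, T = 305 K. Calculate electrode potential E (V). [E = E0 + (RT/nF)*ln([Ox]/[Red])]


Apply the Nernst equation: E = E0 + (RT/nF)*ln([Ox]/[Red])
Step 1: RT/nF = 8.314*305/(3*96485) = 0.0087605 V
Step 2: [Ox]/[Red] = 0.5396/0.5986 = 0.901437
Step 3: ln(0.901437) = -0.103765
Step 4: correction = 0.0087605 * -0.103765 = -0.001 V
E = 0.583 + -0.001 = 0.582 V

0.582 V


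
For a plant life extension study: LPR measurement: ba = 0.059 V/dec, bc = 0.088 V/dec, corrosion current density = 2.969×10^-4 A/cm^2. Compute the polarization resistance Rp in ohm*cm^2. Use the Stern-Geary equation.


Apply the Stern-Geary equation: Rp = ba*bc / (2.303*icorr*(ba+bc))
ba*bc = 0.059*0.088 = 0.005192
ba+bc = 0.147; 2.303*icorr*(ba+bc) = 2.303*2.969×10^-4*0.147 = 1.0051282×10^-4
Rp = 0.005192 / 1.0051282×10^-4 = 51.66 ohm*cm^2

51.66 ohm*cm^2


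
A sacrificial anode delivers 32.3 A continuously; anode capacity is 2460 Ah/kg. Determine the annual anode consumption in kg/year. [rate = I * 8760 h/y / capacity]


Annual consumption = current * hours per year / capacity
Rate = 32.3 * 8760 / 2460 = 115.0 kg/year

115.0 kg/year


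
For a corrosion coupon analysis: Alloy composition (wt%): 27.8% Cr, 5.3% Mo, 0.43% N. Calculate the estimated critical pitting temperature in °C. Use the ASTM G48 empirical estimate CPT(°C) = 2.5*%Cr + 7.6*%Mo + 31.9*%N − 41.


Apply the ASTM G48 empirical CPT estimate: CPT(°C) = 2.5*%Cr + 7.6*%Mo + 31.9*%N − 41
2.5*27.8 = 69.5; 7.6*5.3 = 40.28; 31.9*0.43 = 13.717
CPT = 69.5 + 40.28 + 13.717 − 41 = 82.497 °C
Rounded to 0.1 °C: CPT ≈ 82.5 °C

82.5 °C


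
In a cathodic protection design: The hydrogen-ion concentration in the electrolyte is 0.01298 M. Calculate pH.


pH = −log10[H+]
pH = −log10(0.01298) = 1.89

1.89


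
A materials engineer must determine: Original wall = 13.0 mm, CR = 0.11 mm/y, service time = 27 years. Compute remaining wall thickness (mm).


Remaining wall = original − CR × time
t = 13.0 − 0.11*27 = 13.0 − 2.97 = 10.03 mm

10.03 mm


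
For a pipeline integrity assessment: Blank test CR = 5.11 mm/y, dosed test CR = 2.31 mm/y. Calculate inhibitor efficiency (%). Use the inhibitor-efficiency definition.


Apply the inhibitor-efficiency definition: IE = (CR_blank − CR_inh)/CR_blank × 100
IE = (5.11 − 2.31) / 5.11 × 100
IE = 2.8 / 5.11 × 100 = 54.8 %

54.8 %


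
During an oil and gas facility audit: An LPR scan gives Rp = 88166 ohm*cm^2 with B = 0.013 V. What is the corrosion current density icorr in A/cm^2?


Apply the Stern-Geary relation: icorr = B / Rp
icorr = 0.013 / 88166 = 1.474×10^-7 A/cm^2

1.474×10^-7 A/cm^2


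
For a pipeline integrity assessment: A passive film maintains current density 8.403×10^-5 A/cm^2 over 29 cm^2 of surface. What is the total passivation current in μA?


I = i_pass * A, then convert A → μA (×10^6)
I = 8.403×10^-5 * 29 * 10^6 = 2436.87 μA

2436.87 μA


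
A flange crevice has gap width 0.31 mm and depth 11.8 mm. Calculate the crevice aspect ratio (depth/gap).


Aspect ratio = depth / gap
Ratio = 11.8 / 0.31 = 38.1

38.1


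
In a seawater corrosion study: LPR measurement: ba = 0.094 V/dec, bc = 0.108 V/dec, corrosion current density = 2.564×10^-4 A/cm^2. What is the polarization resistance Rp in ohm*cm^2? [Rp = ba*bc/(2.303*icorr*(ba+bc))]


Apply the Stern-Geary equation: Rp = ba*bc / (2.303*icorr*(ba+bc))
ba*bc = 0.094*0.108 = 0.010152
ba+bc = 0.202; 2.303*icorr*(ba+bc) = 2.303*2.564×10^-4*0.202 = 1.1927882×10^-4
Rp = 0.010152 / 1.1927882×10^-4 = 85.11 ohm*cm^2

85.11 ohm*cm^2


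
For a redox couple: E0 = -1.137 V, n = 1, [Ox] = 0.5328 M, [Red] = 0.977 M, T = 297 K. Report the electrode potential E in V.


Apply the Nernst equation: E = E0 + (RT/nF)*ln([Ox]/[Red])
Step 1: RT/nF = 8.314*297/(1*96485) = 0.02559214 V
Step 2: [Ox]/[Red] = 0.5328/0.977 = 0.545343
Step 3: ln(0.545343) = -0.60634
Step 4: correction = 0.02559214 * -0.60634 = -0.016 V
E = -1.137 + -0.016 = -1.153 V

-1.153 V


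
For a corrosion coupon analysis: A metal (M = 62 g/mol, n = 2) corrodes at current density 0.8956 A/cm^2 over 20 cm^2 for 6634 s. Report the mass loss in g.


Apply Faraday's law: m = i*A*t*M / (n*F)
Total charge passed Q = i*A*t = 0.8956*20*6634 = 118828.208 C
m = Q*M/(n*F) = 118828.208*62/(2*96485) = 38.1787 g

38.1787 g


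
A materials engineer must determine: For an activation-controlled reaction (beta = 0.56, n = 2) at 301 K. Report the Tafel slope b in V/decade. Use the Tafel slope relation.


Apply the Tafel slope relation: b = 2.303*R*T/(beta*n*F)
Numerator: 2.303 * 8.314 * 301 = 5763.29
Denominator: 0.56 * 2 * 96485 = 108063.2
b = 5763.29 / 108063.2 = 0.053 V/decade

0.053 V/decade


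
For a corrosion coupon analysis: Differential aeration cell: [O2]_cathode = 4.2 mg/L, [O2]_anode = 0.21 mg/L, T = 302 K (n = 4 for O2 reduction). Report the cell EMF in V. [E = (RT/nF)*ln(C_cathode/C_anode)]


Apply the Nernst concentration-cell relation: E = (RT/nF)*ln(C_cathode/C_anode)
RT/nF = 8.314*302/(4*96485) = 0.00650575 V
ln(4.2/0.21) = 2.99573
E = 0.00650575 * 2.99573 = 0.01949 V

0.01949 V


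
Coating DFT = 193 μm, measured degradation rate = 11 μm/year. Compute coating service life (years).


Service life = thickness / degradation rate
Life = 193 / 11 = 17.5 years

17.5 years


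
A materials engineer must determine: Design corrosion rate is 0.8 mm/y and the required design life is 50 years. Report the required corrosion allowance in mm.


Corrosion allowance = CR × design life
CA = 0.8 * 50 = 40.0 mm

40.0 mm


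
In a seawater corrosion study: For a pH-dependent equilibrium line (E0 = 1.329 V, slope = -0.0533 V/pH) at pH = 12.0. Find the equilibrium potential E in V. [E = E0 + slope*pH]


Apply the Pourbaix line equation: E = E0 + slope*pH
E = 1.329 + (-0.0533)*12.0 = 1.329 + (-0.6396) = 0.6894 V
Rounded to 3 decimal places: E = 0.689 V

0.689 V


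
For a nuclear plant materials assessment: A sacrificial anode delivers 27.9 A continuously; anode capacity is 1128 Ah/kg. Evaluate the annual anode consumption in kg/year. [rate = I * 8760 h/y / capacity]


Annual consumption = current * hours per year / capacity
Rate = 27.9 * 8760 / 1128 = 216.7 kg/year

216.7 kg/year


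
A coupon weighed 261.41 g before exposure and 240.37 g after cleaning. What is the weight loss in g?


Weight loss = initial − final
WL = 261.41 − 240.37 = 21.04 g

21.04 g


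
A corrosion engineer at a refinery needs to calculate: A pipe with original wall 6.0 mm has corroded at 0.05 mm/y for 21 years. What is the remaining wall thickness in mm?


Remaining wall = original − CR × time
t = 6.0 − 0.05*21 = 6.0 − 1.05 = 4.95 mm

4.95 mm


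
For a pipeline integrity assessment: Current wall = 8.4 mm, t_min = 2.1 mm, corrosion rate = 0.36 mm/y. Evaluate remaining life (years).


Apply the remaining-life relation: RL = (t_current − t_min) / CR
RL = (8.4 − 2.1) / 0.36 = 6.3 / 0.36 = 17.5 years

17.5 years


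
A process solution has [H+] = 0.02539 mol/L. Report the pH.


pH = −log10[H+]
pH = −log10(0.02539) = 1.6

1.6


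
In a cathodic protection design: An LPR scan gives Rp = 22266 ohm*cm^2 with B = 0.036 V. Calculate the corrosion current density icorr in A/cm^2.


Apply the Stern-Geary relation: icorr = B / Rp
icorr = 0.036 / 22266 = 1.617×10^-6 A/cm^2

1.617×10^-6 A/cm^2


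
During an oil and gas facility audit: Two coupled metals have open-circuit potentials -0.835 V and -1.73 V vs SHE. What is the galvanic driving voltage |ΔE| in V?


Driving voltage is the absolute potential difference.
|ΔE| = |-0.835 − (-1.73)| = 0.895 V

0.895 V


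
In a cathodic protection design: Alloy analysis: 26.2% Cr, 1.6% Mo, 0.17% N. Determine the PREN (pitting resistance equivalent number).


Apply the PREN formula: PREN = Cr + 3.3*Mo + 16*N
PREN = 26.2 + 3.3*1.6 + 16*0.17
PREN = 26.2 + 5.28 + 2.72 = 34.2

34.2


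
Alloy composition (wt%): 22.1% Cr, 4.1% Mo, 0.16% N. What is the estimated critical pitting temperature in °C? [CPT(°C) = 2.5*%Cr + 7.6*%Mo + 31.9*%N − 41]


Apply the ASTM G48 empirical CPT estimate: CPT(°C) = 2.5*%Cr + 7.6*%Mo + 31.9*%N − 41
2.5*22.1 = 55.25; 7.6*4.1 = 31.16; 31.9*0.16 = 5.104
CPT = 55.25 + 31.16 + 5.104 − 41 = 50.514 °C
Rounded to 0.1 °C: CPT ≈ 50.5 °C

50.5 °C


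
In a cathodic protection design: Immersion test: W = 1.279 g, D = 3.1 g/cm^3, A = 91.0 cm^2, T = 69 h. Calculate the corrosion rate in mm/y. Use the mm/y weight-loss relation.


Apply the mm/y weight-loss relation: CR = 87600 * W / (D * A * T)
Numerator: 87600 * 1.279 = 112040.4
Denominator: 3.1 * 91.0 * 69 = 19464.9
CR = 112040.4 / 19464.9 = 5.756022 mm/y

5.756022 mm/y


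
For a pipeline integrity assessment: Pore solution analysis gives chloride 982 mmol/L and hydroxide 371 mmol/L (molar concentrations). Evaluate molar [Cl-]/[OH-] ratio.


Threshold parameter = [Cl-] / [OH-] (molar basis; both in mmol/L, so units cancel)
Ratio = 982 / 371 = 2.65

2.65


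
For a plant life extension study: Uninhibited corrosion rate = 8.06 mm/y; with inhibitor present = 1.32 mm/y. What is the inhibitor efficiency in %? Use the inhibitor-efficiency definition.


Apply the inhibitor-efficiency definition: IE = (CR_blank − CR_inh)/CR_blank × 100
IE = (8.06 − 1.32) / 8.06 × 100
IE = 6.74 / 8.06 × 100 = 83.6 %

83.6 %


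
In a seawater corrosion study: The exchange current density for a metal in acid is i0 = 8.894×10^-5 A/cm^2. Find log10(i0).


i0 = 8.894×10^-5 A/cm^2
log10(i0) = -4.051

-4.051


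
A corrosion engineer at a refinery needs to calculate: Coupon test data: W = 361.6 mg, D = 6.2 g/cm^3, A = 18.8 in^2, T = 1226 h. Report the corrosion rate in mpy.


Apply the mpy weight-loss relation: CR = 534 * W / (D * A * T)
Numerator: 534 * 361.6 = 193094.4
Denominator: 6.2 * 18.8 * 1226 = 142902.56
CR = 193094.4 / 142902.56 = 1.3512 mpy

1.3512 mpy


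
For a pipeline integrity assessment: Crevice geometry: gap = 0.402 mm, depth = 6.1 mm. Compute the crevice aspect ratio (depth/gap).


Aspect ratio = depth / gap
Ratio = 6.1 / 0.402 = 15.2

15.2


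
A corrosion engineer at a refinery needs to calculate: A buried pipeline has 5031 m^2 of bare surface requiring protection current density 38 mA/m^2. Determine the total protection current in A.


I = area * current density, then convert mA → A (÷1000)
I = 5031 * 38 / 1000 = 191.18 A

191.18 A


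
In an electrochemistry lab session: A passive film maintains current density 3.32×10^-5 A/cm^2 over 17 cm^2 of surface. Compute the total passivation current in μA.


I = i_pass * A, then convert A → μA (×10^6)
I = 3.32×10^-5 * 17 * 10^6 = 564.4 μA

564.4 μA


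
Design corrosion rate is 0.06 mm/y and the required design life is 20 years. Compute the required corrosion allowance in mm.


Corrosion allowance = CR × design life
CA = 0.06 * 20 = 1.2 mm

1.2 mm


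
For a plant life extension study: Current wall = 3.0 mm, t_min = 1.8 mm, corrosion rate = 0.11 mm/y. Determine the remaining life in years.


Apply the remaining-life relation: RL = (t_current − t_min) / CR
RL = (3.0 − 1.8) / 0.11 = 1.2 / 0.11 = 10.9 years

10.9 years


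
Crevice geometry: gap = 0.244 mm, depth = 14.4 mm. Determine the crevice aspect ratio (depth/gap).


Aspect ratio = depth / gap
Ratio = 14.4 / 0.244 = 59.0

59.0


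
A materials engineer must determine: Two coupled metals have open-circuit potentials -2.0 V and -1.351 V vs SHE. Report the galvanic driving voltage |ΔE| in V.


Driving voltage is the absolute potential difference.
|ΔE| = |-2.0 − (-1.351)| = 0.649 V

0.649 V


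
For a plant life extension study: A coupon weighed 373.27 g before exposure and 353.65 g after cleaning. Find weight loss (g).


Weight loss = initial − final
WL = 373.27 − 353.65 = 19.62 g

19.62 g


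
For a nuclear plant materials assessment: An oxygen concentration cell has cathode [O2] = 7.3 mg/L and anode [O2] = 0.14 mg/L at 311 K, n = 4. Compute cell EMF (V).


Apply the Nernst concentration-cell relation: E = (RT/nF)*ln(C_cathode/C_anode)
RT/nF = 8.314*311/(4*96485) = 0.00669963 V
ln(7.3/0.14) = 3.95399
E = 0.00669963 * 3.95399 = 0.02649 V

0.02649 V


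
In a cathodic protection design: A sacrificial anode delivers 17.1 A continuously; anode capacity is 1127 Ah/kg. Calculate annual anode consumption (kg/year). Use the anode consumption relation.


Annual consumption = current * hours per year / capacity
Rate = 17.1 * 8760 / 1127 = 132.9 kg/year

132.9 kg/year


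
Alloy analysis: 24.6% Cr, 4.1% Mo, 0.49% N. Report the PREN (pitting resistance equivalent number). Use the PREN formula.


Apply the PREN formula: PREN = Cr + 3.3*Mo + 16*N
PREN = 24.6 + 3.3*4.1 + 16*0.49
PREN = 24.6 + 13.53 + 7.84 = 45.97

45.97


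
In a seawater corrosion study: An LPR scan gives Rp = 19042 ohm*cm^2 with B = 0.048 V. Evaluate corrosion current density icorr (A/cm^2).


Apply the Stern-Geary relation: icorr = B / Rp
icorr = 0.048 / 19042 = 2.521×10^-6 A/cm^2

2.521×10^-6 A/cm^2


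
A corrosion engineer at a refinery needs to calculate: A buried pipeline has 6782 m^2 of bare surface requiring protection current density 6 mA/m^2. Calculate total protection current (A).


I = area * current density, then convert mA → A (÷1000)
I = 6782 * 6 / 1000 = 40.69 A

40.69 A


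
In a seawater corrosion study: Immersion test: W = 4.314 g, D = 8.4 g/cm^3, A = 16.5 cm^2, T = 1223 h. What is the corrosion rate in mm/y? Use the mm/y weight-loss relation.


Apply the mm/y weight-loss relation: CR = 87600 * W / (D * A * T)
Numerator: 87600 * 4.314 = 377906.4
Denominator: 8.4 * 16.5 * 1223 = 169507.8
CR = 377906.4 / 169507.8 = 2.229434 mm/y

2.229434 mm/y


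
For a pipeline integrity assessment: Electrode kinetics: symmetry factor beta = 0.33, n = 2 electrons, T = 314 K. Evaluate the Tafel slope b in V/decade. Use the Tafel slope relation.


Apply the Tafel slope relation: b = 2.303*R*T/(beta*n*F)
Numerator: 2.303 * 8.314 * 314 = 6012.2
Denominator: 0.33 * 2 * 96485 = 63680.1
b = 6012.2 / 63680.1 = 0.0944 V/decade

0.0944 V/decade


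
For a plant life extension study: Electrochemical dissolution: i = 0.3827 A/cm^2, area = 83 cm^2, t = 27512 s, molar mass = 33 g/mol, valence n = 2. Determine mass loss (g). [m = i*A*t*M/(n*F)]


Apply Faraday's law: m = i*A*t*M / (n*F)
Total charge passed Q = i*A*t = 0.3827*83*27512 = 873893.9192 C
m = Q*M/(n*F) = 873893.9192*33/(2*96485) = 149.446 g

149.446 g


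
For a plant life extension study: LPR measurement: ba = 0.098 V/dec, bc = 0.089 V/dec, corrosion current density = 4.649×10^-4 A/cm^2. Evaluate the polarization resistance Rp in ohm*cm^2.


Apply the Stern-Geary equation: Rp = ba*bc / (2.303*icorr*(ba+bc))
ba*bc = 0.098*0.089 = 0.008722
ba+bc = 0.187; 2.303*icorr*(ba+bc) = 2.303*4.649×10^-4*0.187 = 2.002143×10^-4
Rp = 0.008722 / 2.002143×10^-4 = 43.6 ohm*cm^2

43.6 ohm*cm^2


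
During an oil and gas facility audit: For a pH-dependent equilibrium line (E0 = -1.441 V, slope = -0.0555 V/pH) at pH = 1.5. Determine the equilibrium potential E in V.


Apply the Pourbaix line equation: E = E0 + slope*pH
E = -1.441 + (-0.0555)*1.5 = -1.441 + (-0.08325) = -1.52425 V
Rounded to 4 decimal places: E = -1.5243 V

-1.5243 V


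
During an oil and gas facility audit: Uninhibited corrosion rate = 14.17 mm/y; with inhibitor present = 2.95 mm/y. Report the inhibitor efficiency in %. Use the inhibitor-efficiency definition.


Apply the inhibitor-efficiency definition: IE = (CR_blank − CR_inh)/CR_blank × 100
IE = (14.17 − 2.95) / 14.17 × 100
IE = 11.22 / 14.17 × 100 = 79.2 %

79.2 %


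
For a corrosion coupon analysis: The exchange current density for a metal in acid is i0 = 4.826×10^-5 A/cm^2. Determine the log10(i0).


i0 = 4.826×10^-5 A/cm^2
log10(i0) = -4.316

-4.316


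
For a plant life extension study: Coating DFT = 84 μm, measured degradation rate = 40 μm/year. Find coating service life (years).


Service life = thickness / degradation rate
Life = 84 / 40 = 2.1 years

2.1 years


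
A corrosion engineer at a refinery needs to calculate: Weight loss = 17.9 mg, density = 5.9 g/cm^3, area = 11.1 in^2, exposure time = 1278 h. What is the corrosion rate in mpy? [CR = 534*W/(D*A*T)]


Apply the mpy weight-loss relation: CR = 534 * W / (D * A * T)
Numerator: 534 * 17.9 = 9558.6
Denominator: 5.9 * 11.1 * 1278 = 83696.22
CR = 9558.6 / 83696.22 = 0.1142 mpy

0.1142 mpy


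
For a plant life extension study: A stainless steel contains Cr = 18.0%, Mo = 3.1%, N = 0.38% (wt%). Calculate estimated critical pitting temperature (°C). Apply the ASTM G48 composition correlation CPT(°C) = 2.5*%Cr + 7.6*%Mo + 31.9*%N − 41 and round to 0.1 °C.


Apply the ASTM G48 empirical CPT estimate: CPT(°C) = 2.5*%Cr + 7.6*%Mo + 31.9*%N − 41
2.5*18.0 = 45; 7.6*3.1 = 23.56; 31.9*0.38 = 12.122
CPT = 45 + 23.56 + 12.122 − 41 = 39.682 °C
Rounded to 0.1 °C: CPT ≈ 39.7 °C

39.7 °C


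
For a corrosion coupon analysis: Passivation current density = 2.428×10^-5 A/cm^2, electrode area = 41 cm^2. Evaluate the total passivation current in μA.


I = i_pass * A, then convert A → μA (×10^6)
I = 2.428×10^-5 * 41 * 10^6 = 995.48 μA

995.48 μA


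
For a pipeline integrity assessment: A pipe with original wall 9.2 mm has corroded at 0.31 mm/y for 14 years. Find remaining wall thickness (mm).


Remaining wall = original − CR × time
t = 9.2 − 0.31*14 = 9.2 − 4.34 = 4.86 mm

4.86 mm


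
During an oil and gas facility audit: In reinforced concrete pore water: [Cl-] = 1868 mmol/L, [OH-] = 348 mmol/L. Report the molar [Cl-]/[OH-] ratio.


Threshold parameter = [Cl-] / [OH-] (molar basis; both in mmol/L, so units cancel)
Ratio = 1868 / 348 = 5.37

5.37


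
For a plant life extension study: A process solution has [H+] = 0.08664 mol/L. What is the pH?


pH = −log10[H+]
pH = −log10(0.08664) = 1.06

1.06


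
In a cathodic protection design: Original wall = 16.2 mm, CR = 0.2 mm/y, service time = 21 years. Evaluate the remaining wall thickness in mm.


Remaining wall = original − CR × time
t = 16.2 − 0.2*21 = 16.2 − 4.2 = 12.0 mm

12.0 mm


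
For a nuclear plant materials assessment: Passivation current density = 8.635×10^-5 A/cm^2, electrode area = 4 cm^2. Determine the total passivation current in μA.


I = i_pass * A, then convert A → μA (×10^6)
I = 8.635×10^-5 * 4 * 10^6 = 345.4 μA

345.4 μA


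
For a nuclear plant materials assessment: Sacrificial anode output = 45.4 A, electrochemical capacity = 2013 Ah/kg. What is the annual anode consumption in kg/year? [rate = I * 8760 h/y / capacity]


Annual consumption = current * hours per year / capacity
Rate = 45.4 * 8760 / 2013 = 197.6 kg/year

197.6 kg/year


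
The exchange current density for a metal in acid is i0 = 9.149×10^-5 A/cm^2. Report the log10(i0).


i0 = 9.149×10^-5 A/cm^2
log10(i0) = -4.039

-4.039


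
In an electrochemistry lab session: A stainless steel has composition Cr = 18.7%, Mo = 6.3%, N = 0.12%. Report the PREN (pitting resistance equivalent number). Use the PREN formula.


Apply the PREN formula: PREN = Cr + 3.3*Mo + 16*N
PREN = 18.7 + 3.3*6.3 + 16*0.12
PREN = 18.7 + 20.79 + 1.92 = 41.41

41.41


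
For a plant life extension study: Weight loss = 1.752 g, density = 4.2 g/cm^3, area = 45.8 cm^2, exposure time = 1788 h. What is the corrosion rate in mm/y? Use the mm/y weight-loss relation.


Apply the mm/y weight-loss relation: CR = 87600 * W / (D * A * T)
Numerator: 87600 * 1.752 = 153475.2
Denominator: 4.2 * 45.8 * 1788 = 343939.68
CR = 153475.2 / 343939.68 = 0.446227 mm/y

0.446227 mm/y


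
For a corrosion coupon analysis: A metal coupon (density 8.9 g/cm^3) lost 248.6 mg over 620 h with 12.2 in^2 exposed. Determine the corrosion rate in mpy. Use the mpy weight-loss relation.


Apply the mpy weight-loss relation: CR = 534 * W / (D * A * T)
Numerator: 534 * 248.6 = 132752.4
Denominator: 8.9 * 12.2 * 620 = 67319.6
CR = 132752.4 / 67319.6 = 1.97197 mpy

1.97197 mpy


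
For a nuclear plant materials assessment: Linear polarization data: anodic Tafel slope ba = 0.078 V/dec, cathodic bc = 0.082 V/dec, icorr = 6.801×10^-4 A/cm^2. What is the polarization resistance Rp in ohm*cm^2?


Apply the Stern-Geary equation: Rp = ba*bc / (2.303*icorr*(ba+bc))
ba*bc = 0.078*0.082 = 0.006396
ba+bc = 0.16; 2.303*icorr*(ba+bc) = 2.303*6.801×10^-4*0.16 = 2.5060325×10^-4
Rp = 0.006396 / 2.5060325×10^-4 = 25.52 ohm*cm^2

25.52 ohm*cm^2


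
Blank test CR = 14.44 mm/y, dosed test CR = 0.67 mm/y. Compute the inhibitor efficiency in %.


Apply the inhibitor-efficiency definition: IE = (CR_blank − CR_inh)/CR_blank × 100
IE = (14.44 − 0.67) / 14.44 × 100
IE = 13.77 / 14.44 × 100 = 95.4 %

95.4 %


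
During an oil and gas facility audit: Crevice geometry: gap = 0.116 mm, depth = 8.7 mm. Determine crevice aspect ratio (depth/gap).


Aspect ratio = depth / gap
Ratio = 8.7 / 0.116 = 75.0

75.0


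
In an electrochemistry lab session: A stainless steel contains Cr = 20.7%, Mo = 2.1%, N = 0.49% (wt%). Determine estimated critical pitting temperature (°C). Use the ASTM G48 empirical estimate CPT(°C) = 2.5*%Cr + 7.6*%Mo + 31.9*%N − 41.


Apply the ASTM G48 empirical CPT estimate: CPT(°C) = 2.5*%Cr + 7.6*%Mo + 31.9*%N − 41
2.5*20.7 = 51.75; 7.6*2.1 = 15.96; 31.9*0.49 = 15.631
CPT = 51.75 + 15.96 + 15.631 − 41 = 42.341 °C
Rounded to 0.1 °C: CPT ≈ 42.3 °C

42.3 °C


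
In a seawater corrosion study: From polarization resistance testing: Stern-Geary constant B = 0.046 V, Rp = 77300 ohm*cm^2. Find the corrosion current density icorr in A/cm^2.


Apply the Stern-Geary relation: icorr = B / Rp
icorr = 0.046 / 77300 = 5.951×10^-7 A/cm^2

5.951×10^-7 A/cm^2


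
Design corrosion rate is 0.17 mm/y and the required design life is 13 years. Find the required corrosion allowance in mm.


Corrosion allowance = CR × design life
CA = 0.17 * 13 = 2.21 mm

2.21 mm


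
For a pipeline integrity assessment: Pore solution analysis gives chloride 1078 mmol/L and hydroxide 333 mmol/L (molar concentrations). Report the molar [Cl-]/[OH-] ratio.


Threshold parameter = [Cl-] / [OH-] (molar basis; both in mmol/L, so units cancel)
Ratio = 1078 / 333 = 3.24

3.24


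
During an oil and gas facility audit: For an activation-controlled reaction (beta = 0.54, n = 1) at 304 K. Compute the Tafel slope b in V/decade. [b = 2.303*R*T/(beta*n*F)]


Apply the Tafel slope relation: b = 2.303*R*T/(beta*n*F)
Numerator: 2.303 * 8.314 * 304 = 5820.73
Denominator: 0.54 * 1 * 96485 = 52101.9
b = 5820.73 / 52101.9 = 0.1117 V/decade

0.1117 V/decade


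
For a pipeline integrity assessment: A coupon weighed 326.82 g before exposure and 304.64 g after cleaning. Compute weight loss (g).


Weight loss = initial − final
WL = 326.82 − 304.64 = 22.18 g

22.18 g


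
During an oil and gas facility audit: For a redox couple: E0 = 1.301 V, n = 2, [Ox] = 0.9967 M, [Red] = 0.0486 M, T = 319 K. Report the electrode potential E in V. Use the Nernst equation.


Apply the Nernst equation: E = E0 + (RT/nF)*ln([Ox]/[Red])
Step 1: RT/nF = 8.314*319/(2*96485) = 0.01374393 V
Step 2: [Ox]/[Red] = 0.9967/0.0486 = 20.50823
Step 3: ln(20.50823) = 3.020826
Step 4: correction = 0.01374393 * 3.020826 = 0.042 V
E = 1.301 + 0.042 = 1.343 V

1.343 V


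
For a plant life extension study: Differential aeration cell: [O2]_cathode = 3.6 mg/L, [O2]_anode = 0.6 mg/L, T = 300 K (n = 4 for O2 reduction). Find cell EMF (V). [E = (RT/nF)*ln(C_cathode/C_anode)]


Apply the Nernst concentration-cell relation: E = (RT/nF)*ln(C_cathode/C_anode)
RT/nF = 8.314*300/(4*96485) = 0.00646266 V
ln(3.6/0.6) = 1.79176
E = 0.00646266 * 1.79176 = 0.01158 V

0.01158 V


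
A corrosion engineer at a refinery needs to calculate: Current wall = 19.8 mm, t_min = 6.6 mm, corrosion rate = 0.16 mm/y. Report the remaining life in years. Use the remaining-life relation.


Apply the remaining-life relation: RL = (t_current − t_min) / CR
RL = (19.8 − 6.6) / 0.16 = 13.2 / 0.16 = 82.5 years

82.5 years


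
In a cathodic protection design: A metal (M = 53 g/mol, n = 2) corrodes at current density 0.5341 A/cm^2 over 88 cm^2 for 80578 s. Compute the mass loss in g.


Apply Faraday's law: m = i*A*t*M / (n*F)
Total charge passed Q = i*A*t = 0.5341*88*80578 = 3787230.4624 C
m = Q*M/(n*F) = 3787230.4624*53/(2*96485) = 1040.178 g

1040.178 g


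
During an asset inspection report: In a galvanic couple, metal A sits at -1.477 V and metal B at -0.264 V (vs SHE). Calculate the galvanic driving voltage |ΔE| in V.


Driving voltage is the absolute potential difference.
|ΔE| = |-1.477 − (-0.264)| = 1.213 V

1.213 V


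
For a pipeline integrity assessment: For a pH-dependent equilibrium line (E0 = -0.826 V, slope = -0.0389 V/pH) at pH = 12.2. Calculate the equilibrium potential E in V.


Apply the Pourbaix line equation: E = E0 + slope*pH
E = -0.826 + (-0.0389)*12.2 = -0.826 + (-0.47458) = -1.30058 V
Rounded to 3 decimal places: E = -1.301 V

-1.301 V


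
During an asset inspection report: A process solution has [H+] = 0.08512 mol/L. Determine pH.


pH = −log10[H+]
pH = −log10(0.08512) = 1.07

1.07


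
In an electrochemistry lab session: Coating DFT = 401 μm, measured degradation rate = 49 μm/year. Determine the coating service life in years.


Service life = thickness / degradation rate
Life = 401 / 49 = 8.2 years

8.2 years


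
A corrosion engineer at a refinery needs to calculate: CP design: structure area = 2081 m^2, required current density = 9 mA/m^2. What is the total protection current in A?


I = area * current density, then convert mA → A (÷1000)
I = 2081 * 9 / 1000 = 18.73 A

18.73 A


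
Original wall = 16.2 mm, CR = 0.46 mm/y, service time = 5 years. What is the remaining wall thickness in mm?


Remaining wall = original − CR × time
t = 16.2 − 0.46*5 = 16.2 − 2.3 = 13.9 mm

13.9 mm


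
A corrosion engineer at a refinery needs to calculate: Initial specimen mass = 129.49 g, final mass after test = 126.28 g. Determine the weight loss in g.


Weight loss = initial − final
WL = 129.49 − 126.28 = 3.21 g

3.21 g


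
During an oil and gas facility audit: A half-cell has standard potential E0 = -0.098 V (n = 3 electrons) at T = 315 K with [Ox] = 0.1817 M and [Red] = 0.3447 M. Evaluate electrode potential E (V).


Apply the Nernst equation: E = E0 + (RT/nF)*ln([Ox]/[Red])
Step 1: RT/nF = 8.314*315/(3*96485) = 0.00904773 V
Step 2: [Ox]/[Red] = 0.1817/0.3447 = 0.527125
Step 3: ln(0.527125) = -0.640318
Step 4: correction = 0.00904773 * -0.640318 = -0.006 V
E = -0.098 + -0.006 = -0.104 V

-0.104 V


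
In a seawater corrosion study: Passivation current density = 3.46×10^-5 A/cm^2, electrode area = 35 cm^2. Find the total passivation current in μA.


I = i_pass * A, then convert A → μA (×10^6)
I = 3.46×10^-5 * 35 * 10^6 = 1211.0 μA

1211.0 μA


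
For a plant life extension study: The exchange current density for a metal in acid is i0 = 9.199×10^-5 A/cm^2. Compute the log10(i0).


i0 = 9.199×10^-5 A/cm^2
log10(i0) = -4.036

-4.036


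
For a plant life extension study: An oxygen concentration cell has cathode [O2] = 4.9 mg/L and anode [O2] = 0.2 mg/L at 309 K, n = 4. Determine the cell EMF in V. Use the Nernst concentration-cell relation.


Apply the Nernst concentration-cell relation: E = (RT/nF)*ln(C_cathode/C_anode)
RT/nF = 8.314*309/(4*96485) = 0.00665654 V
ln(4.9/0.2) = 3.19867
E = 0.00665654 * 3.19867 = 0.02129 V

0.02129 V


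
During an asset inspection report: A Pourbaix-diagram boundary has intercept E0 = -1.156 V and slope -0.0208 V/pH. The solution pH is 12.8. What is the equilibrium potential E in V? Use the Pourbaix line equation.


Apply the Pourbaix line equation: E = E0 + slope*pH
E = -1.156 + (-0.0208)*12.8 = -1.156 + (-0.26624) = -1.42224 V
Rounded to 3 decimal places: E = -1.422 V

-1.422 V


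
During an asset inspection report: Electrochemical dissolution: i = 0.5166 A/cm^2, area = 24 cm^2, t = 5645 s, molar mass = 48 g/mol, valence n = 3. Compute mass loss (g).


Apply Faraday's law: m = i*A*t*M / (n*F)
Total charge passed Q = i*A*t = 0.5166*24*5645 = 69988.968 C
m = Q*M/(n*F) = 69988.968*48/(3*96485) = 11.60619 g

11.60619 g


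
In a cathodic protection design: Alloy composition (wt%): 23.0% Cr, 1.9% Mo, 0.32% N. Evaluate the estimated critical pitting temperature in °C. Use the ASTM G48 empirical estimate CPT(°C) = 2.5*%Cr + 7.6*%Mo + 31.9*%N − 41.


Apply the ASTM G48 empirical CPT estimate: CPT(°C) = 2.5*%Cr + 7.6*%Mo + 31.9*%N − 41
2.5*23.0 = 57.5; 7.6*1.9 = 14.44; 31.9*0.32 = 10.208
CPT = 57.5 + 14.44 + 10.208 − 41 = 41.148 °C
Rounded to 0.1 °C: CPT ≈ 41.1 °C

41.1 °C


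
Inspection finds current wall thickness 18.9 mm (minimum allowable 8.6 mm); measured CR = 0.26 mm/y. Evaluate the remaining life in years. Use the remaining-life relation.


Apply the remaining-life relation: RL = (t_current − t_min) / CR
RL = (18.9 − 8.6) / 0.26 = 10.3 / 0.26 = 39.6 years

39.6 years


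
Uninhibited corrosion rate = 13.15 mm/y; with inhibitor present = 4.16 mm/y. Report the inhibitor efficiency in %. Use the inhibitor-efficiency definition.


Apply the inhibitor-efficiency definition: IE = (CR_blank − CR_inh)/CR_blank × 100
IE = (13.15 − 4.16) / 13.15 × 100
IE = 8.99 / 13.15 × 100 = 68.4 %

68.4 %


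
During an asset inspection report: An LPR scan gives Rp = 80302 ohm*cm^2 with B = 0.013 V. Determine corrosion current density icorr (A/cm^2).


Apply the Stern-Geary relation: icorr = B / Rp
icorr = 0.013 / 80302 = 1.619×10^-7 A/cm^2

1.619×10^-7 A/cm^2


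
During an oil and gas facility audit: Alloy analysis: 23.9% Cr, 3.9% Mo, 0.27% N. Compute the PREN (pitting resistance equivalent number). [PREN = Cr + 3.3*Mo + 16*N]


Apply the PREN formula: PREN = Cr + 3.3*Mo + 16*N
PREN = 23.9 + 3.3*3.9 + 16*0.27
PREN = 23.9 + 12.87 + 4.32 = 41.09

41.09


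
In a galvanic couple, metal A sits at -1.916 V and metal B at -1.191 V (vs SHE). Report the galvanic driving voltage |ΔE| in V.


Driving voltage is the absolute potential difference.
|ΔE| = |-1.916 − (-1.191)| = 0.725 V

0.725 V


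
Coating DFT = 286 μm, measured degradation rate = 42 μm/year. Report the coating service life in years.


Service life = thickness / degradation rate
Life = 286 / 42 = 6.8 years

6.8 years


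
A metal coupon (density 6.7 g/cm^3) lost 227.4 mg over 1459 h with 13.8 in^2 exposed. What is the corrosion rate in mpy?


Apply the mpy weight-loss relation: CR = 534 * W / (D * A * T)
Numerator: 534 * 227.4 = 121431.6
Denominator: 6.7 * 13.8 * 1459 = 134899.14
CR = 121431.6 / 134899.14 = 0.9 mpy

0.9 mpy


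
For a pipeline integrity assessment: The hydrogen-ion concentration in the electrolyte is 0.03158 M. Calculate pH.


pH = −log10[H+]
pH = −log10(0.03158) = 1.5

1.5


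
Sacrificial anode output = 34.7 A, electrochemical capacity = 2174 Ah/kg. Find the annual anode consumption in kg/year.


Annual consumption = current * hours per year / capacity
Rate = 34.7 * 8760 / 2174 = 139.8 kg/year

139.8 kg/year


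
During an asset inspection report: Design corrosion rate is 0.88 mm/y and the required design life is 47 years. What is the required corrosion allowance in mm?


Corrosion allowance = CR × design life
CA = 0.88 * 47 = 41.36 mm

41.36 mm


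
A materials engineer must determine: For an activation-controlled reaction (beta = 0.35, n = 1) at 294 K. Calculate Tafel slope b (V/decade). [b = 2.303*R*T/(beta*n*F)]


Apply the Tafel slope relation: b = 2.303*R*T/(beta*n*F)
Numerator: 2.303 * 8.314 * 294 = 5629.26
Denominator: 0.35 * 1 * 96485 = 33769.75
b = 5629.26 / 33769.75 = 0.167 V/decade

0.167 V/decade


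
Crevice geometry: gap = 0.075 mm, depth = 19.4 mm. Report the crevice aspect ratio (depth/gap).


Aspect ratio = depth / gap
Ratio = 19.4 / 0.075 = 258.7

258.7


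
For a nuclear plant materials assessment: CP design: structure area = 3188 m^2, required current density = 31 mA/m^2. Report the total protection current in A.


I = area * current density, then convert mA → A (÷1000)
I = 3188 * 31 / 1000 = 98.83 A

98.83 A


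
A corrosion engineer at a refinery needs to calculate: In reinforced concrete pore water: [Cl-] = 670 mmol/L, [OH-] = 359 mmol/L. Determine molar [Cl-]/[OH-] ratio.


Threshold parameter = [Cl-] / [OH-] (molar basis; both in mmol/L, so units cancel)
Ratio = 670 / 359 = 1.87

1.87


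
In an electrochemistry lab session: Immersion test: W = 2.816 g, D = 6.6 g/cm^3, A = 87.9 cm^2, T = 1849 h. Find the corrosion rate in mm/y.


Apply the mm/y weight-loss relation: CR = 87600 * W / (D * A * T)
Numerator: 87600 * 2.816 = 246681.6
Denominator: 6.6 * 87.9 * 1849 = 1072678.86
CR = 246681.6 / 1072678.86 = 0.23 mm/y

0.23 mm/y


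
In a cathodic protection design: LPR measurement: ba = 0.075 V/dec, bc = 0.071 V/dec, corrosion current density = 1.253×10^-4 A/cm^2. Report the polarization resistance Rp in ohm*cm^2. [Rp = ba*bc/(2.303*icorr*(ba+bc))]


Apply the Stern-Geary equation: Rp = ba*bc / (2.303*icorr*(ba+bc))
ba*bc = 0.075*0.071 = 0.005325
ba+bc = 0.146; 2.303*icorr*(ba+bc) = 2.303*1.253×10^-4*0.146 = 4.2130621×10^-5
Rp = 0.005325 / 4.2130621×10^-5 = 126.39 ohm*cm^2

126.39 ohm*cm^2


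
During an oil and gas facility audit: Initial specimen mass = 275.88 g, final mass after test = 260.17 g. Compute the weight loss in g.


Weight loss = initial − final
WL = 275.88 − 260.17 = 15.71 g

15.71 g


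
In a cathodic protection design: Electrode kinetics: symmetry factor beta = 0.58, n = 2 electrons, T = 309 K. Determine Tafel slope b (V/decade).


Apply the Tafel slope relation: b = 2.303*R*T/(beta*n*F)
Numerator: 2.303 * 8.314 * 309 = 5916.47
Denominator: 0.58 * 2 * 96485 = 111922.6
b = 5916.47 / 111922.6 = 0.053 V/decade

0.053 V/decade


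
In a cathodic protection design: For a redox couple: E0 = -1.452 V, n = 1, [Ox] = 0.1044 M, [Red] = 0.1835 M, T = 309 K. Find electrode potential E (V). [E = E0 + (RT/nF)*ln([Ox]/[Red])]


Apply the Nernst equation: E = E0 + (RT/nF)*ln([Ox]/[Red])
Step 1: RT/nF = 8.314*309/(1*96485) = 0.02662617 V
Step 2: [Ox]/[Red] = 0.1044/0.1835 = 0.568937
Step 3: ln(0.568937) = -0.563986
Step 4: correction = 0.02662617 * -0.563986 = -0.015 V
E = -1.452 + -0.015 = -1.467 V

-1.467 V


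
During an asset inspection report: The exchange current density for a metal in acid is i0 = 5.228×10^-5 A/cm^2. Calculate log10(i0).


i0 = 5.228×10^-5 A/cm^2
log10(i0) = -4.282

-4.282


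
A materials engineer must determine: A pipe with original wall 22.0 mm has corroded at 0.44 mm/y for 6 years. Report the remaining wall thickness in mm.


Remaining wall = original − CR × time
t = 22.0 − 0.44*6 = 22.0 − 2.64 = 19.36 mm

19.36 mm


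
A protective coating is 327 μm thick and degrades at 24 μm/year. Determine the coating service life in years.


Service life = thickness / degradation rate
Life = 327 / 24 = 13.6 years

13.6 years


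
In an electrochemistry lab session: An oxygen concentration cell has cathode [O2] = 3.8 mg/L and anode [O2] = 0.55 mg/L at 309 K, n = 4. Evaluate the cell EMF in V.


Apply the Nernst concentration-cell relation: E = (RT/nF)*ln(C_cathode/C_anode)
RT/nF = 8.314*309/(4*96485) = 0.00665654 V
ln(3.8/0.55) = 1.93284
E = 0.00665654 * 1.93284 = 0.01287 V

0.01287 V


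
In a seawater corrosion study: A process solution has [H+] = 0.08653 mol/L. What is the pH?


pH = −log10[H+]
pH = −log10(0.08653) = 1.06

1.06


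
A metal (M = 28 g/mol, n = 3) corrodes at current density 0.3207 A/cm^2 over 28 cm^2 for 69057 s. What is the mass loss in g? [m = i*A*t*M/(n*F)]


Apply Faraday's law: m = i*A*t*M / (n*F)
Total charge passed Q = i*A*t = 0.3207*28*69057 = 620104.2372 C
m = Q*M/(n*F) = 620104.2372*28/(3*96485) = 59.98486 g

59.98486 g
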